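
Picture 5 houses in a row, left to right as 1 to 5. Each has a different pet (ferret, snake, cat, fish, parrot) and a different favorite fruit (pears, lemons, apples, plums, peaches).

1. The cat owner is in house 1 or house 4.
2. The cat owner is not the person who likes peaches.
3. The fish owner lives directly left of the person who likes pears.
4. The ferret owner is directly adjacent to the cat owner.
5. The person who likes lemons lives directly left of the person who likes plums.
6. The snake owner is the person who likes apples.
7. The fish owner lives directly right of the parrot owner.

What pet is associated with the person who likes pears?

The cat owner is narrowed to house 1 or 4; consider each.
Placing it in house 1 leads to a contradiction, so it's in house 4.
The ferret owner is narrowed to house 3 or 5; consider each.
Placing it in house 3 leads to a contradiction, so it's in house 5.
The fish owner is narrowed to house 2 or 3; consider each.
Placing it in house 2 leads to a contradiction, so it's in house 3.
By clue 3, the person who likes pears is in house 4.
From clue 7, the parrot owner must be in house 2.
So house 1 gets snake for pet.
The person who likes apples is in house 1 (clue 6).
House 5 favorite fruit: only peaches fits.
Clue 5: the person who likes plums is in house 3.
The only favorite fruit still possible for house 2 is lemons.
So: house 1 = snake/apples, house 2 = parrot/lemons, house 3 = fish/plums, house 4 = cat/pears, house 5 = ferret/peaches.

cat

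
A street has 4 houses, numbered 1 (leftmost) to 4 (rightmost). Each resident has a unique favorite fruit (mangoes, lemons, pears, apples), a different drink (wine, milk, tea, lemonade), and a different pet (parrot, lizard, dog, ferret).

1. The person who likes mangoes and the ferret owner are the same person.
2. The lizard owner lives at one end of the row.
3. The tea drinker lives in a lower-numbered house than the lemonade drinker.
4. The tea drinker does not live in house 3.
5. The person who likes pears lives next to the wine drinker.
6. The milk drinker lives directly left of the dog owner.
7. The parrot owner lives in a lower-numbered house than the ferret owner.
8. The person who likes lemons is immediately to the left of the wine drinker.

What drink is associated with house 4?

The tea drinker is narrowed to house 1 or 2; consider each.
Placing it in house 1 leads to a contradiction, so it's in house 2.
The only drink still possible for house 1 is milk.
From clue 6, the dog owner must be in house 2.
House 1 favorite fruit: only apples fits.
The person who likes lemons is narrowed to house 2 or 3; consider each.
Placing it in house 3 leads to a contradiction, so it's in house 2.
From clue 8, the wine drinker must be in house 3.
House 4's drink must be lemonade (nothing else left).
The person who likes pears is in house 4 (clue 5).
The only favorite fruit still possible for house 3 is mangoes.
Clue 1: the ferret owner is in house 3.
By clue 7, the parrot owner is in house 1.
The only pet still possible for house 4 is lizard.
So: house 1 = apples/milk/parrot, house 2 = lemons/tea/dog, house 3 = mangoes/wine/ferret, house 4 = pears/lemonade/lizard.

lemonade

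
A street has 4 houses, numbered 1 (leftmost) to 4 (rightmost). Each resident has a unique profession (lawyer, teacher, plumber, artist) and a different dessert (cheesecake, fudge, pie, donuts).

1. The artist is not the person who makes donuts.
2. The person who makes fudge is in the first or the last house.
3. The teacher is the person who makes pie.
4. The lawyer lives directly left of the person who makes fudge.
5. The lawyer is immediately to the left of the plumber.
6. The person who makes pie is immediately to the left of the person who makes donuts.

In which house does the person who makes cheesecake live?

1

Clue 4: the lawyer is in house 3.
From clue 4, the person who makes fudge must be in house 4.
Clue 5 places the plumber in house 4.
The artist is narrowed to house 1 or 2; consider each.
Placing it in house 2 leads to a contradiction, so it's in house 1.
The only profession still possible for house 2 is teacher.
By clue 3, the person who makes pie is in house 2.
From clue 6, the person who makes donuts must be in house 3.
House 1's dessert must be cheesecake (nothing else left).
So: house 1 = artist/cheesecake, house 2 = teacher/pie, house 3 = lawyer/donuts, house 4 = plumber/fudge.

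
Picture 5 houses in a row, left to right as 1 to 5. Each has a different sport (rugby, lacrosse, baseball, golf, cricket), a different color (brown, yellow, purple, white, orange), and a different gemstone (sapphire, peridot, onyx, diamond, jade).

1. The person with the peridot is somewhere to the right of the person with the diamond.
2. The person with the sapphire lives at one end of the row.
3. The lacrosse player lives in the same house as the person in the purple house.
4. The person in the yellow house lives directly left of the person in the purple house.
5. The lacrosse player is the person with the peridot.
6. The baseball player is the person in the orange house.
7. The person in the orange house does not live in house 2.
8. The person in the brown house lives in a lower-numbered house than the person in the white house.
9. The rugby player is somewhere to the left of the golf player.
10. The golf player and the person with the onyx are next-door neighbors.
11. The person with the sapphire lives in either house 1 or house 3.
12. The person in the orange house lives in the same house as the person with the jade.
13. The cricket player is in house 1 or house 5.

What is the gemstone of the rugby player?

Clue 11 places the person with the sapphire in house 1.
The only color still possible for house 1 is brown.
The cricket player is narrowed to house 1 or 5; consider each.
Placing it in house 5 leads to a contradiction, so it's in house 1.
The only sport still possible for house 2 is rugby.
The baseball player is narrowed to house 3 or 4 or 5; consider each.
Placing it in house 3 and house 4 leads to a contradiction, so it's in house 5.
By clue 6, the person in the orange house is in house 5.
From clue 12, the person with the jade must be in house 5.
The golf player is narrowed to house 3 or 4; consider each.
Placing it in house 4 leads to a contradiction, so it's in house 3.
House 4's sport must be lacrosse (nothing else left).
From clue 3, the person in the purple house must be in house 4.
Clue 4: the person in the yellow house is in house 3.
By clue 5, the person with the peridot is in house 4.
That leaves white as the color for house 2.
House 2 gemstone: only onyx fits.
That leaves diamond as the gemstone for house 3.
So: house 1 = cricket/brown/sapphire, house 2 = rugby/white/onyx, house 3 = golf/yellow/diamond, house 4 = lacrosse/purple/peridot, house 5 = baseball/orange/jade.

onyx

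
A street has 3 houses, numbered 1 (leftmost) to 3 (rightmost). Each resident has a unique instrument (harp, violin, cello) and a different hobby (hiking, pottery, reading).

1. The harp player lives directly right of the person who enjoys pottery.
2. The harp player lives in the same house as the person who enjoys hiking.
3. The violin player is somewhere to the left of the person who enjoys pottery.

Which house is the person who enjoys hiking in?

3

Clue 3: the violin player is in house 1.
By clue 3, the person who enjoys pottery is in house 2.
The only hobby still possible for house 1 is reading.
The only hobby still possible for house 3 is hiking.
The harp player is in house 3 (clue 1).
So house 2 gets cello for instrument.
So: house 1 = violin/reading, house 2 = cello/pottery, house 3 = harp/hiking.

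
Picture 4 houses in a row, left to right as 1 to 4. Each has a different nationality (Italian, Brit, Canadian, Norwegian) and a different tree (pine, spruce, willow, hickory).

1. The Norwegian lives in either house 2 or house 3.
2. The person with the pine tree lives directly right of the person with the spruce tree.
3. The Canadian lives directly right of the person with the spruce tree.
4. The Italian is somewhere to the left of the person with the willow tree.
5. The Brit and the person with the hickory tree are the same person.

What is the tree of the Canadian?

The Norwegian is narrowed to house 2 or 3; consider each.
Placing it in house 2 leads to a contradiction, so it's in house 3.
The Canadian is narrowed to house 2 or 4; consider each.
Placing it in house 4 leads to a contradiction, so it's in house 2.
By clue 3, the person with the spruce tree is in house 1.
House 4's nationality must be Brit (nothing else left).
The only tree still possible for house 3 is willow.
Clue 2 places the person with the pine tree in house 2.
From clue 5, the person with the hickory tree must be in house 4.
House 1's nationality must be Italian (nothing else left).
So: house 1 = Italian/spruce, house 2 = Canadian/pine, house 3 = Norwegian/willow, house 4 = Brit/hickory.

pine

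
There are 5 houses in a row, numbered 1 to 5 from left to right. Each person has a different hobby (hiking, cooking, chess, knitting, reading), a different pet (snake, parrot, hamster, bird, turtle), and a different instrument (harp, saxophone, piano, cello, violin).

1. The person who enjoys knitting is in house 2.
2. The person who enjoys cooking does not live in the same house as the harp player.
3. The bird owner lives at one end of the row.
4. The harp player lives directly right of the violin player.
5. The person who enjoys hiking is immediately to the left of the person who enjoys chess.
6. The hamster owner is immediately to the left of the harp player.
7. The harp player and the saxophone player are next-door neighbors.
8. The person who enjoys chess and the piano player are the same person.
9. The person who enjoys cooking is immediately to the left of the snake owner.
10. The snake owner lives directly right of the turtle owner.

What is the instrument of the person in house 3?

saxophone

The person who enjoys knitting is in house 2 (clue 1).
The person who enjoys chess is narrowed to house 4 or 5; consider each.
Placing it in house 4 leads to a contradiction, so it's in house 5.
Clue 5 places the person who enjoys hiking in house 4.
Clue 8: the piano player is in house 5.
The person who enjoys cooking is narrowed to house 1 or 3; consider each.
Placing it in house 1 leads to a contradiction, so it's in house 3.
From clue 9, the snake owner must be in house 4.
Clue 10: the turtle owner is in house 3.
House 1 hobby: only reading fits.
So house 2 gets parrot for pet.
House 5 pet: only bird fits.
Clue 6: the harp player is in house 2.
So house 1 gets hamster for pet.
So house 4 gets cello for instrument.
By clue 4, the violin player is in house 1.
House 3's instrument must be saxophone (nothing else left).
So: house 1 = reading/hamster/violin, house 2 = knitting/parrot/harp, house 3 = cooking/turtle/saxophone, house 4 = hiking/snake/cello, house 5 = chess/bird/piano.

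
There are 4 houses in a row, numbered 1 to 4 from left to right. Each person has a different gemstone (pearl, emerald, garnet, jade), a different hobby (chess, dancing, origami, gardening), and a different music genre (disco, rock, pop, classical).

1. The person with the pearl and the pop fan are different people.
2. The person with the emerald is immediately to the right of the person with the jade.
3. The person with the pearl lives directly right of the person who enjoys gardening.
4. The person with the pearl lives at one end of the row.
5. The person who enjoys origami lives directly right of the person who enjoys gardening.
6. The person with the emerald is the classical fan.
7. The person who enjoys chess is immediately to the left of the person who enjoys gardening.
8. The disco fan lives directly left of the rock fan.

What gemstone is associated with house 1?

jade

Clue 4 places the person with the pearl in house 4.
From clue 3, the person who enjoys gardening must be in house 3.
Clue 5: the person who enjoys origami is in house 4.
The person who enjoys chess is in house 2 (clue 7).
That leaves dancing as the hobby for house 1.
House 4 music genre: only rock fits.
Clue 8 places the disco fan in house 3.
House 1's music genre must be pop (nothing else left).
That leaves classical as the music genre for house 2.
Clue 6: the person with the emerald is in house 2.
So house 1 gets jade for gemstone.
House 3's gemstone must be garnet (nothing else left).
So: house 1 = jade/dancing/pop, house 2 = emerald/chess/classical, house 3 = garnet/gardening/disco, house 4 = pearl/origami/rock.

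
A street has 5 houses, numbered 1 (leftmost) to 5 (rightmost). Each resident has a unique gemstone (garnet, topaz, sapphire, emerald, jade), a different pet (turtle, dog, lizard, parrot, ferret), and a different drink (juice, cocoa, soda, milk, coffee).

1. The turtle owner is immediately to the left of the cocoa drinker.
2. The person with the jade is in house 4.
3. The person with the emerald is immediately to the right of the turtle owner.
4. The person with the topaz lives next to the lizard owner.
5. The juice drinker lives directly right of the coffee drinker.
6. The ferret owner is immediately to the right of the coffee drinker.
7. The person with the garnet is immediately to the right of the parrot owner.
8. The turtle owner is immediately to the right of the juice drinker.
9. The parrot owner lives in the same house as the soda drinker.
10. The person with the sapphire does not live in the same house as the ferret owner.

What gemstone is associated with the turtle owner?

Clue 2: the person with the jade is in house 4.
The person with the emerald is in house 5 (clue 3).
By clue 3, the turtle owner is in house 4.
Clue 8: the juice drinker is in house 3.
So house 5 gets dog for pet.
Clue 1 places the cocoa drinker in house 5.
From clue 5, the coffee drinker must be in house 2.
Clue 6: the ferret owner is in house 3.
House 4's drink must be milk (nothing else left).
By clue 9, the parrot owner is in house 1.
House 2's pet must be lizard (nothing else left).
That leaves soda as the drink for house 1.
Clue 7: the person with the garnet is in house 2.
House 1's gemstone must be sapphire (nothing else left).
House 3 gemstone: only topaz fits.
So: house 1 = sapphire/parrot/soda, house 2 = garnet/lizard/coffee, house 3 = topaz/ferret/juice, house 4 = jade/turtle/milk, house 5 = emerald/dog/cocoa.

jade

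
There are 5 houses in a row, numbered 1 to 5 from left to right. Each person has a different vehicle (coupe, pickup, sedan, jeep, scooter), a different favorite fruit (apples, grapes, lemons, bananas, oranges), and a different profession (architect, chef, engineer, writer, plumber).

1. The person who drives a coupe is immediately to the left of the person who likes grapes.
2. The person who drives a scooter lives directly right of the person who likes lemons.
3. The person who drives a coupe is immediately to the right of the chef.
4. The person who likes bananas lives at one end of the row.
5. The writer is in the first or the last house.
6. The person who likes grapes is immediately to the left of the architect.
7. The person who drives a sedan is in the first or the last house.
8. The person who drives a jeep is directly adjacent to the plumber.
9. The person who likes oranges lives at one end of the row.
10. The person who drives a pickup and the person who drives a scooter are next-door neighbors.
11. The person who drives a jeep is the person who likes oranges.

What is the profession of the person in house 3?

House 3's profession must be engineer (nothing else left).
The person who drives a coupe is narrowed to house 2 or 3; consider each.
Placing it in house 3 leads to a contradiction, so it's in house 2.
From clue 1, the person who likes grapes must be in house 3.
By clue 3, the chef is in house 1.
Clue 6: the architect is in house 4.
That leaves plumber as the profession for house 2.
House 5's profession must be writer (nothing else left).
Clue 8 places the person who drives a jeep in house 1.
From clue 10, the person who drives a pickup must be in house 4.
The person who likes oranges is in house 1 (clue 11).
The only vehicle still possible for house 3 is scooter.
House 5 vehicle: only sedan fits.
Clue 2 places the person who likes lemons in house 2.
That leaves apples as the favorite fruit for house 4.
The only favorite fruit still possible for house 5 is bananas.
So: house 1 = jeep/oranges/chef, house 2 = coupe/lemons/plumber, house 3 = scooter/grapes/engineer, house 4 = pickup/apples/architect, house 5 = sedan/bananas/writer.

engineer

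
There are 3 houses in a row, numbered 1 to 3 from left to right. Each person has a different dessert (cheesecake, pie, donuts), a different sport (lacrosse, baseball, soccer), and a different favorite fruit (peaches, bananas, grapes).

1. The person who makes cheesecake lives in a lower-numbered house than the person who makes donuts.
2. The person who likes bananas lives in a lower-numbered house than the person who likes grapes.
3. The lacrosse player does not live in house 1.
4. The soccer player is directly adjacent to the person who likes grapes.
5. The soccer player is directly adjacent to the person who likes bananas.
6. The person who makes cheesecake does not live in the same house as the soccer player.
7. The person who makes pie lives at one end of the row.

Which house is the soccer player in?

2

The person who makes cheesecake is narrowed to house 1 or 2; consider each.
Placing it in house 2 leads to a contradiction, so it's in house 1.
That leaves donuts as the dessert for house 2.
House 3's dessert must be pie (nothing else left).
That leaves baseball as the sport for house 1.
The lacrosse player is narrowed to house 2 or 3; consider each.
Placing it in house 2 leads to a contradiction, so it's in house 3.
So house 2 gets soccer for sport.
Clue 4: the person who likes grapes is in house 3.
The person who likes bananas is in house 1 (clue 5).
So house 2 gets peaches for favorite fruit.
So: house 1 = cheesecake/baseball/bananas, house 2 = donuts/soccer/peaches, house 3 = pie/lacrosse/grapes.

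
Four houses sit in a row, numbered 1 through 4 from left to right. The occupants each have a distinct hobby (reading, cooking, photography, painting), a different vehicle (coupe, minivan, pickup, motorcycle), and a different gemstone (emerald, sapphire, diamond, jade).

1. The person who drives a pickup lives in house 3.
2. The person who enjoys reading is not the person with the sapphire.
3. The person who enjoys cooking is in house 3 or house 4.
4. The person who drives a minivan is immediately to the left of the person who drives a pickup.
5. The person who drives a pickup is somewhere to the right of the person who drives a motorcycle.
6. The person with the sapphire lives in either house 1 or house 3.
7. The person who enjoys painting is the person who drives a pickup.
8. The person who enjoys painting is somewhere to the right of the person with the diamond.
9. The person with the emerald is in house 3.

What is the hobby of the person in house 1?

Clue 1: the person who drives a pickup is in house 3.
Clue 4 places the person who drives a minivan in house 2.
From clue 7, the person who enjoys painting must be in house 3.
From clue 9, the person with the emerald must be in house 3.
House 1 vehicle: only motorcycle fits.
House 4's vehicle must be coupe (nothing else left).
House 1 gemstone: only sapphire fits.
The only gemstone still possible for house 2 is diamond.
That leaves jade as the gemstone for house 4.
So house 1 gets photography for hobby.
House 2 hobby: only reading fits.
So house 4 gets cooking for hobby.
So: house 1 = photography/motorcycle/sapphire, house 2 = reading/minivan/diamond, house 3 = painting/pickup/emerald, house 4 = cooking/coupe/jade.

photography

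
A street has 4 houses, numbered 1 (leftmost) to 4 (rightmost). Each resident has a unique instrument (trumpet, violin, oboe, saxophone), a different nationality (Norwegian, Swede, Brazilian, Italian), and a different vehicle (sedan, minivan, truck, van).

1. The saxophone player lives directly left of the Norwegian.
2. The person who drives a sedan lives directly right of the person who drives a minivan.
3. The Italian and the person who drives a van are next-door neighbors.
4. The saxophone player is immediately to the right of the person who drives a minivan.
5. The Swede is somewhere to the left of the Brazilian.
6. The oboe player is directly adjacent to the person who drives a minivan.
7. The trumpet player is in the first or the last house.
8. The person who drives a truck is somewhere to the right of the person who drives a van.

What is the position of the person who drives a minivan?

House 4's vehicle must be truck (nothing else left).
The saxophone player is narrowed to house 2 or 3; consider each.
Placing it in house 2 leads to a contradiction, so it's in house 3.
By clue 1, the Norwegian is in house 4.
Clue 4: the person who drives a minivan is in house 2.
House 2's instrument must be violin (nothing else left).
House 4 instrument: only trumpet fits.
That leaves van as the vehicle for house 1.
House 3 vehicle: only sedan fits.
Clue 3: the Italian is in house 2.
The only instrument still possible for house 1 is oboe.
House 1's nationality must be Swede (nothing else left).
That leaves Brazilian as the nationality for house 3.
So: house 1 = oboe/Swede/van, house 2 = violin/Italian/minivan, house 3 = saxophone/Brazilian/sedan, house 4 = trumpet/Norwegian/truck.

2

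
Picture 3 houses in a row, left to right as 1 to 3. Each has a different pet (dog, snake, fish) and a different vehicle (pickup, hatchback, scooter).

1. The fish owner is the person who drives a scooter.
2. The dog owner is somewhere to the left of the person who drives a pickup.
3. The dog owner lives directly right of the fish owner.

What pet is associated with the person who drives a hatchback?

Clue 3: the dog owner is in house 2.
Clue 3: the fish owner is in house 1.
That leaves snake as the pet for house 3.
The person who drives a scooter is in house 1 (clue 1).
From clue 2, the person who drives a pickup must be in house 3.
House 2's vehicle must be hatchback (nothing else left).
So: house 1 = fish/scooter, house 2 = dog/hatchback, house 3 = snake/pickup.

dog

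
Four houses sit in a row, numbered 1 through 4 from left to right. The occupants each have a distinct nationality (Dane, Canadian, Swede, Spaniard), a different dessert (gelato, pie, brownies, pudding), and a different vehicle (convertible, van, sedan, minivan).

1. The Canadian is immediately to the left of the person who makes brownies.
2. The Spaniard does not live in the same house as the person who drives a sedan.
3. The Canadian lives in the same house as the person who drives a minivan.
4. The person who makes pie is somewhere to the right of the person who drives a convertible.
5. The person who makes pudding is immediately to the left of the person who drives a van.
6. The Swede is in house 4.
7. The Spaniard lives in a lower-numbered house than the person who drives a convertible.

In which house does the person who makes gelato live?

From clue 6, the Swede must be in house 4.
The Spaniard is narrowed to house 1 or 2; consider each.
Placing it in house 1 leads to a contradiction, so it's in house 2.
Clue 7: the person who drives a convertible is in house 3.
Clue 3 places the Canadian in house 1.
Clue 3 places the person who drives a minivan in house 1.
From clue 4, the person who makes pie must be in house 4.
House 3's nationality must be Dane (nothing else left).
House 2 dessert: only brownies fits.
House 2's vehicle must be van (nothing else left).
The only vehicle still possible for house 4 is sedan.
Clue 5: the person who makes pudding is in house 1.
House 3's dessert must be gelato (nothing else left).
So: house 1 = Canadian/pudding/minivan, house 2 = Spaniard/brownies/van, house 3 = Dane/gelato/convertible, house 4 = Swede/pie/sedan.

3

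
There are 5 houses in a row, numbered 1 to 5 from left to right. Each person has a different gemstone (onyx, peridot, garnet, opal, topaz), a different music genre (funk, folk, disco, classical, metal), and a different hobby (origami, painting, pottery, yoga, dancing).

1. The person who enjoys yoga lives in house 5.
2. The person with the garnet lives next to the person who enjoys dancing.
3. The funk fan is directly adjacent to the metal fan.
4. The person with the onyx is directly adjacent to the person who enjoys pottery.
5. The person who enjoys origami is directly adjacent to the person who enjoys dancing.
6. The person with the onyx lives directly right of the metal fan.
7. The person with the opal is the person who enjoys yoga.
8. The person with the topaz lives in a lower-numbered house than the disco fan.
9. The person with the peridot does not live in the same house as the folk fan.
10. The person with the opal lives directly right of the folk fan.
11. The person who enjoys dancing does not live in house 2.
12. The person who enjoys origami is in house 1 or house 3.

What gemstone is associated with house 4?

topaz

By clue 1, the person who enjoys yoga is in house 5.
Clue 7 places the person with the opal in house 5.
The folk fan is in house 4 (clue 10).
The person who enjoys origami is in house 3 (clue 5).
By clue 5, the person who enjoys dancing is in house 4.
By clue 2, the person with the garnet is in house 3.
So house 4 gets topaz for gemstone.
From clue 4, the person who enjoys pottery must be in house 1.
Clue 6: the metal fan is in house 1.
The disco fan is in house 5 (clue 8).
House 1's gemstone must be peridot (nothing else left).
So house 2 gets onyx for gemstone.
That leaves painting as the hobby for house 2.
By clue 3, the funk fan is in house 2.
That leaves classical as the music genre for house 3.
So: house 1 = peridot/metal/pottery, house 2 = onyx/funk/painting, house 3 = garnet/classical/origami, house 4 = topaz/folk/dancing, house 5 = opal/disco/yoga.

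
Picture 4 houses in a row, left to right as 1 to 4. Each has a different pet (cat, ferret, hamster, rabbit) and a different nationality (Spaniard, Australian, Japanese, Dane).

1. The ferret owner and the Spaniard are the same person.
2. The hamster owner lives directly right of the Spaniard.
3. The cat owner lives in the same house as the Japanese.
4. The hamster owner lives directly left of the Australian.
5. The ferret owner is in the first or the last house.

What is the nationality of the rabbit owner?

By clue 1, the ferret owner is in house 1.
Clue 1: the Spaniard is in house 1.
From clue 2, the hamster owner must be in house 2.
By clue 4, the Australian is in house 3.
Clue 3 places the cat owner in house 4.
From clue 3, the Japanese must be in house 4.
So house 3 gets rabbit for pet.
That leaves Dane as the nationality for house 2.
So: house 1 = ferret/Spaniard, house 2 = hamster/Dane, house 3 = rabbit/Australian, house 4 = cat/Japanese.

Australian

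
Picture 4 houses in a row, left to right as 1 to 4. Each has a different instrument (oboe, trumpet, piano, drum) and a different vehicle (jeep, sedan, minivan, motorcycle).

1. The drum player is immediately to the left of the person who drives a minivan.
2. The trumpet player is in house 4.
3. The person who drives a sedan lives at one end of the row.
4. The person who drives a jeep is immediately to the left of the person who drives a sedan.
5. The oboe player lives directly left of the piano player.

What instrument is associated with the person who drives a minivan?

oboe

By clue 2, the trumpet player is in house 4.
From clue 4, the person who drives a jeep must be in house 3.
The person who drives a sedan is in house 4 (clue 4).
So house 1 gets motorcycle for vehicle.
House 2's vehicle must be minivan (nothing else left).
By clue 1, the drum player is in house 1.
House 3's instrument must be piano (nothing else left).
House 2 instrument: only oboe fits.
So: house 1 = drum/motorcycle, house 2 = oboe/minivan, house 3 = piano/jeep, house 4 = trumpet/sedan.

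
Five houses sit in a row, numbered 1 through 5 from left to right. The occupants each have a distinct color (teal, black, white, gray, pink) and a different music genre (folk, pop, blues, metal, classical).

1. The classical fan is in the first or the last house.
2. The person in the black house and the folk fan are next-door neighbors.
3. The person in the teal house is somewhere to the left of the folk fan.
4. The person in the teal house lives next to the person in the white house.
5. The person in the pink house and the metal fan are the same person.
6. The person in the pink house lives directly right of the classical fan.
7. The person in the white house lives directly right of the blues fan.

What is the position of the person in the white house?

Clue 6: the person in the pink house is in house 2.
The classical fan is in house 1 (clue 6).
From clue 5, the metal fan must be in house 2.
The only color still possible for house 1 is gray.
The person in the teal house is narrowed to house 3 or 4; consider each.
Placing it in house 4 leads to a contradiction, so it's in house 3.
The person in the white house is in house 4 (clue 4).
The blues fan is in house 3 (clue 7).
House 5 color: only black fits.
By clue 2, the folk fan is in house 4.
House 5 music genre: only pop fits.
So: house 1 = gray/classical, house 2 = pink/metal, house 3 = teal/blues, house 4 = white/folk, house 5 = black/pop.

4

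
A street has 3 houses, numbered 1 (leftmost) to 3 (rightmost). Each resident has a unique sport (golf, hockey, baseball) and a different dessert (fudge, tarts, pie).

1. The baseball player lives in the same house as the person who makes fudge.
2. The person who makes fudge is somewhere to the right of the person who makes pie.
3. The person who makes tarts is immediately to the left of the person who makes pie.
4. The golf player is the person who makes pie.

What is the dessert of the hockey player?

The person who makes tarts is in house 1 (clue 3).
Clue 3 places the person who makes pie in house 2.
Clue 4: the golf player is in house 2.
So house 3 gets fudge for dessert.
Clue 1: the baseball player is in house 3.
The only sport still possible for house 1 is hockey.
So: house 1 = hockey/tarts, house 2 = golf/pie, house 3 = baseball/fudge.

tarts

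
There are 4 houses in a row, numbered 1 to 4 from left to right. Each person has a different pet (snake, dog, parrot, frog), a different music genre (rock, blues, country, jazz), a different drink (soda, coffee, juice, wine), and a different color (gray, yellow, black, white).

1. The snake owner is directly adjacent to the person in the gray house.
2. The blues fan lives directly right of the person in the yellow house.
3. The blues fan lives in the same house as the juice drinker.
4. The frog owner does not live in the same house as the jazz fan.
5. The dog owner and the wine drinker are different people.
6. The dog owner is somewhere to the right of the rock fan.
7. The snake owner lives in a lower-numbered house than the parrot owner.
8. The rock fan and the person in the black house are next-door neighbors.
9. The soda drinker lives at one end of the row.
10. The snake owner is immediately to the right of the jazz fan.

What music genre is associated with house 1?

So house 1 gets frog for pet.
Clue 4 places the jazz fan in house 2.
Clue 10 places the snake owner in house 3.
House 2's pet must be dog (nothing else left).
That leaves parrot as the pet for house 4.
Clue 6: the rock fan is in house 1.
Clue 8: the person in the black house is in house 2.
So house 2 gets coffee for drink.
House 1's color must be white (nothing else left).
That leaves yellow as the color for house 3.
The only color still possible for house 4 is gray.
From clue 2, the blues fan must be in house 4.
Clue 3: the juice drinker is in house 4.
So house 3 gets country for music genre.
So house 3 gets wine for drink.
House 1's drink must be soda (nothing else left).
So: house 1 = frog/rock/soda/white, house 2 = dog/jazz/coffee/black, house 3 = snake/country/wine/yellow, house 4 = parrot/blues/juice/gray.

rock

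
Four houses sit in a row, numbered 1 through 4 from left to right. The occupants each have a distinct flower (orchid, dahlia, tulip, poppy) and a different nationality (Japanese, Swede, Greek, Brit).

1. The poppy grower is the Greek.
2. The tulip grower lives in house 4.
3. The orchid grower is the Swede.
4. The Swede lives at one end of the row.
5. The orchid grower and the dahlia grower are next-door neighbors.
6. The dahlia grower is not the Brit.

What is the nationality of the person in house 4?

Clue 2: the tulip grower is in house 4.
Clue 3: the orchid grower is in house 1.
From clue 3, the Swede must be in house 1.
From clue 5, the dahlia grower must be in house 2.
House 3's flower must be poppy (nothing else left).
From clue 1, the Greek must be in house 3.
So house 2 gets Japanese for nationality.
House 4's nationality must be Brit (nothing else left).
So: house 1 = orchid/Swede, house 2 = dahlia/Japanese, house 3 = poppy/Greek, house 4 = tulip/Brit.

Brit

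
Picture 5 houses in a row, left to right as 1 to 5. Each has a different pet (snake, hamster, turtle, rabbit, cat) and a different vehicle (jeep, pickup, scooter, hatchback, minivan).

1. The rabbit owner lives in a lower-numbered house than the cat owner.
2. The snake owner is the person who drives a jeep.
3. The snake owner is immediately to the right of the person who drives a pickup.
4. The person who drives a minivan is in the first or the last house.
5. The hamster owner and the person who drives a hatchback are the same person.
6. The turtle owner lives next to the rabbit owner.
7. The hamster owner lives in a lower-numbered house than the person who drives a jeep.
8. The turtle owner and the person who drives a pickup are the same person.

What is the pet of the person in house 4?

The person who drives a minivan is narrowed to house 1 or 5; consider each.
Placing it in house 1 leads to a contradiction, so it's in house 5.
So house 5 gets cat for pet.
The hamster owner is narrowed to house 1 or 2 or 3; consider each.
Placing it in house 2 and house 3 leads to a contradiction, so it's in house 1.
The person who drives a hatchback is in house 1 (clue 5).
The snake owner is narrowed to house 3 or 4; consider each.
Placing it in house 3 leads to a contradiction, so it's in house 4.
From clue 2, the person who drives a jeep must be in house 4.
By clue 3, the person who drives a pickup is in house 3.
Clue 8 places the turtle owner in house 3.
The only pet still possible for house 2 is rabbit.
That leaves scooter as the vehicle for house 2.
So: house 1 = hamster/hatchback, house 2 = rabbit/scooter, house 3 = turtle/pickup, house 4 = snake/jeep, house 5 = cat/minivan.

snake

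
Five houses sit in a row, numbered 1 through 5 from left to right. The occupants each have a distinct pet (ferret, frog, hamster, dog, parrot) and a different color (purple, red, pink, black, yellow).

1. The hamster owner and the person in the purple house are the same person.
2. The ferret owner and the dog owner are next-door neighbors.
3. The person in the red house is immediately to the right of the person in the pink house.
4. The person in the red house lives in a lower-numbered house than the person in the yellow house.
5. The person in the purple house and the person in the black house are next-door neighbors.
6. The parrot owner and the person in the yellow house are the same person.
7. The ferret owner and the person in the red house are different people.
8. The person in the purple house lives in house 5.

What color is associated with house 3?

yellow

The person in the purple house is in house 5 (clue 8).
Clue 1 places the hamster owner in house 5.
By clue 5, the person in the black house is in house 4.
House 1's color must be pink (nothing else left).
That leaves red as the color for house 2.
So house 3 gets yellow for color.
By clue 6, the parrot owner is in house 3.
Clue 2 places the ferret owner in house 1.
From clue 2, the dog owner must be in house 2.
So house 4 gets frog for pet.
So: house 1 = ferret/pink, house 2 = dog/red, house 3 = parrot/yellow, house 4 = frog/black, house 5 = hamster/purple.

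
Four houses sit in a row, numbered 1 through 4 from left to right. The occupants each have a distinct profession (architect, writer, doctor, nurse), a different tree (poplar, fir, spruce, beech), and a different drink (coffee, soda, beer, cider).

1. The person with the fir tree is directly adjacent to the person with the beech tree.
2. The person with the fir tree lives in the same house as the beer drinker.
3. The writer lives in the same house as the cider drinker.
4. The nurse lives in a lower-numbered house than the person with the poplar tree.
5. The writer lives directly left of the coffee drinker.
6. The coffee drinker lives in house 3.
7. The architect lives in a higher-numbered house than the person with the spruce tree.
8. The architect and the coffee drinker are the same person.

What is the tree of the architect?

beech

By clue 6, the coffee drinker is in house 3.
The architect is in house 3 (clue 8).
That leaves doctor as the profession for house 4.
The writer is in house 2 (clue 5).
That leaves nurse as the profession for house 1.
Clue 3: the cider drinker is in house 2.
The person with the beech tree is narrowed to house 2 or 3; consider each.
Placing it in house 2 leads to a contradiction, so it's in house 3.
Clue 1 places the person with the fir tree in house 4.
From clue 2, the beer drinker must be in house 4.
That leaves spruce as the tree for house 1.
House 2 tree: only poplar fits.
So house 1 gets soda for drink.
So: house 1 = nurse/spruce/soda, house 2 = writer/poplar/cider, house 3 = architect/beech/coffee, house 4 = doctor/fir/beer.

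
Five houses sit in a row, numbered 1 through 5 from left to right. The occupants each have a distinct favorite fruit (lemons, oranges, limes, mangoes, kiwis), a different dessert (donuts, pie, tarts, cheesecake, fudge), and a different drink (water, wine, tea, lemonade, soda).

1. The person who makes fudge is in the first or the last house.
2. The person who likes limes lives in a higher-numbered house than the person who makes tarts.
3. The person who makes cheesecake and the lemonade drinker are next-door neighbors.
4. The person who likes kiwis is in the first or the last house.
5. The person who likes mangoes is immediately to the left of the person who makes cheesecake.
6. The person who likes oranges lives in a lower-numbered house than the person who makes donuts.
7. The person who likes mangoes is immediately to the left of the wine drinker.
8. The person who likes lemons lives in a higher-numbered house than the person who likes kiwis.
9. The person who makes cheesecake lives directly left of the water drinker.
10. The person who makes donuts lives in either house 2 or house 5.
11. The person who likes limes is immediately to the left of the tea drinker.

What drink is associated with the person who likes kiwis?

soda

By clue 8, the person who likes kiwis is in house 1.
So house 5 gets lemons for favorite fruit.
Clue 6: the person who makes donuts is in house 5.
So house 1 gets fudge for dessert.
House 1's drink must be soda (nothing else left).
So house 2 gets lemonade for drink.
House 3 drink: only wine fits.
Clue 3 places the person who makes cheesecake in house 3.
By clue 5, the person who likes mangoes is in house 2.
By clue 9, the water drinker is in house 4.
That leaves pie as the dessert for house 4.
The only drink still possible for house 5 is tea.
The person who likes limes is in house 4 (clue 11).
The only favorite fruit still possible for house 3 is oranges.
The only dessert still possible for house 2 is tarts.
So: house 1 = kiwis/fudge/soda, house 2 = mangoes/tarts/lemonade, house 3 = oranges/cheesecake/wine, house 4 = limes/pie/water, house 5 = lemons/donuts/tea.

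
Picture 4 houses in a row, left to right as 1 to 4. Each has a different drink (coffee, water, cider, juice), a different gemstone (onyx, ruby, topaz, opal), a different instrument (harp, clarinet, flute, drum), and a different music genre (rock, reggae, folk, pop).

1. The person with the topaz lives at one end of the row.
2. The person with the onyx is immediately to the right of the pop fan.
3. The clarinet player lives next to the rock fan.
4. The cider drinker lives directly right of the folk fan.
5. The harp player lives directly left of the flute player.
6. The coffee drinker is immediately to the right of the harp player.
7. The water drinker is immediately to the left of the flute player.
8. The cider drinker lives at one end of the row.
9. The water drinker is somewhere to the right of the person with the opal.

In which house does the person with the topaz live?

4

Clue 8 places the cider drinker in house 4.
That leaves juice as the drink for house 1.
Clue 4 places the folk fan in house 3.
The harp player is in house 2 (clue 5).
By clue 5, the flute player is in house 3.
Clue 6 places the coffee drinker in house 3.
The water drinker is in house 2 (clue 7).
From clue 9, the person with the opal must be in house 1.
So house 4 gets drum for instrument.
Clue 3: the rock fan is in house 2.
House 4's gemstone must be topaz (nothing else left).
So house 1 gets clarinet for instrument.
House 1 music genre: only pop fits.
That leaves reggae as the music genre for house 4.
The person with the onyx is in house 2 (clue 2).
That leaves ruby as the gemstone for house 3.
So: house 1 = juice/opal/clarinet/pop, house 2 = water/onyx/harp/rock, house 3 = coffee/ruby/flute/folk, house 4 = cider/topaz/drum/reggae.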